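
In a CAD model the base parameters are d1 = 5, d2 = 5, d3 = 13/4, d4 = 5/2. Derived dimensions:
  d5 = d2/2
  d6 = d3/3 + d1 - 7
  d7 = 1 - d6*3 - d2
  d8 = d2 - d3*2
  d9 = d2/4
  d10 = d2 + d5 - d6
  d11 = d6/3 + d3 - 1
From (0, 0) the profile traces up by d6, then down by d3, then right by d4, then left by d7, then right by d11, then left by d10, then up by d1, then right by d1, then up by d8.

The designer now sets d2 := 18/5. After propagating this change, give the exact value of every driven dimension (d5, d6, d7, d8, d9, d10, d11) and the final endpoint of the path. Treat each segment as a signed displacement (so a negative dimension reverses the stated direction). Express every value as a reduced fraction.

d5 = 9/5
d6 = -11/12
d7 = 3/20
d8 = -29/10
d9 = 9/10
d10 = 379/60
d11 = 35/18
endpoint = (134/45, -31/15)

Apply edit: d2 := 18/5
  d5 = d2/2 = 9/5
  d6 = d3/3 + d1 - 7 = -11/12
  d7 = 1 - d6*3 - d2 = 3/20
  d8 = d2 - d3*2 = -29/10
  d9 = d2/4 = 9/10
  d10 = d2 + d5 - d6 = 379/60
  d11 = d6/3 + d3 - 1 = 35/18
Walk from origin (0, 0):
  seg 1: up by d6 = -11/12 → (0, -11/12)
  seg 2: down by d3 = 13/4 → (0, -25/6)
  seg 3: right by d4 = 5/2 → (5/2, -25/6)
  seg 4: left by d7 = 3/20 → (47/20, -25/6)
  seg 5: right by d11 = 35/18 → (773/180, -25/6)
  seg 6: left by d10 = 379/60 → (-91/45, -25/6)
  seg 7: up by d1 = 5 → (-91/45, 5/6)
  seg 8: right by d1 = 5 → (134/45, 5/6)
  seg 9: up by d8 = -29/10 → (134/45, -31/15)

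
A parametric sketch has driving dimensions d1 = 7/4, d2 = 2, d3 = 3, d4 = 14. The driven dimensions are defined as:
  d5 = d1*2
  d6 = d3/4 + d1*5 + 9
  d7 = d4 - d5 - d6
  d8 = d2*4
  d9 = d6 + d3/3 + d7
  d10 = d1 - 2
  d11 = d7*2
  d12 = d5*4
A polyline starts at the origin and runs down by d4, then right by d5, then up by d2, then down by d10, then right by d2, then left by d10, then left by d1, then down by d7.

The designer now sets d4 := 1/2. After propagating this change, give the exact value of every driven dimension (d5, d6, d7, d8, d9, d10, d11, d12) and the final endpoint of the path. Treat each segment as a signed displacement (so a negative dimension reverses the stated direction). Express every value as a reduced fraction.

d5 = 7/2
d6 = 37/2
d7 = -43/2
d8 = 8
d9 = -2
d10 = -1/4
d11 = -43
d12 = 14
endpoint = (4, 93/4)

Apply edit: d4 := 1/2
  d5 = d1*2 = 7/2
  d6 = d3/4 + d1*5 + 9 = 37/2
  d7 = d4 - d5 - d6 = -43/2
  d8 = d2*4 = 8
  d9 = d6 + d3/3 + d7 = -2
  d10 = d1 - 2 = -1/4
  d11 = d7*2 = -43
  d12 = d5*4 = 14
Walk from origin (0, 0):
  seg 1: down by d4 = 1/2 → (0, -1/2)
  seg 2: right by d5 = 7/2 → (7/2, -1/2)
  seg 3: up by d2 = 2 → (7/2, 3/2)
  seg 4: down by d10 = -1/4 → (7/2, 7/4)
  seg 5: right by d2 = 2 → (11/2, 7/4)
  seg 6: left by d10 = -1/4 → (23/4, 7/4)
  seg 7: left by d1 = 7/4 → (4, 7/4)
  seg 8: down by d7 = -43/2 → (4, 93/4)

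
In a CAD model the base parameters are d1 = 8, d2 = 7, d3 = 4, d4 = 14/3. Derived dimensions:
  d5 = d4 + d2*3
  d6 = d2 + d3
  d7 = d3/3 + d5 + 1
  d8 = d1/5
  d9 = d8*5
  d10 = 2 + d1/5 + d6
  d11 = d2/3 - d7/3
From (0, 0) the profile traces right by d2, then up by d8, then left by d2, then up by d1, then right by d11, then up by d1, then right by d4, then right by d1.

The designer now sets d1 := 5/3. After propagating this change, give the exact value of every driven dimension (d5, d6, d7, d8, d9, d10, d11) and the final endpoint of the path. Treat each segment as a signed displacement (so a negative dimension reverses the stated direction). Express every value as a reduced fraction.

Apply edit: d1 := 5/3
  d5 = d4 + d2*3 = 77/3
  d6 = d2 + d3 = 11
  d7 = d3/3 + d5 + 1 = 28
  d8 = d1/5 = 1/3
  d9 = d8*5 = 5/3
  d10 = 2 + d1/5 + d6 = 40/3
  d11 = d2/3 - d7/3 = -7
Walk from origin (0, 0):
  seg 1: right by d2 = 7 → (7, 0)
  seg 2: up by d8 = 1/3 → (7, 1/3)
  seg 3: left by d2 = 7 → (0, 1/3)
  seg 4: up by d1 = 5/3 → (0, 2)
  seg 5: right by d11 = -7 → (-7, 2)
  seg 6: up by d1 = 5/3 → (-7, 11/3)
  seg 7: right by d4 = 14/3 → (-7/3, 11/3)
  seg 8: right by d1 = 5/3 → (-2/3, 11/3)

d5 = 77/3
d6 = 11
d7 = 28
d8 = 1/3
d9 = 5/3
d10 = 40/3
d11 = -7
endpoint = (-2/3, 11/3)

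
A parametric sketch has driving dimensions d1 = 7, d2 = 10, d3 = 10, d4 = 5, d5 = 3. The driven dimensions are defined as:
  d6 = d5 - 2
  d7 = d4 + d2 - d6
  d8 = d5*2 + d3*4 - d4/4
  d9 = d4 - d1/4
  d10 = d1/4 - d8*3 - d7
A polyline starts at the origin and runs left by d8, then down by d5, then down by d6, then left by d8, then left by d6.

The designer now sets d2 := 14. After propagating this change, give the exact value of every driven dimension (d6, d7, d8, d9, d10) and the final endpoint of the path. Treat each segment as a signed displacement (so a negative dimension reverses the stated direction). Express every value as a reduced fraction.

Apply edit: d2 := 14
  d6 = d5 - 2 = 1
  d7 = d4 + d2 - d6 = 18
  d8 = d5*2 + d3*4 - d4/4 = 179/4
  d9 = d4 - d1/4 = 13/4
  d10 = d1/4 - d8*3 - d7 = -301/2
Walk from origin (0, 0):
  seg 1: left by d8 = 179/4 → (-179/4, 0)
  seg 2: down by d5 = 3 → (-179/4, -3)
  seg 3: down by d6 = 1 → (-179/4, -4)
  seg 4: left by d8 = 179/4 → (-179/2, -4)
  seg 5: left by d6 = 1 → (-181/2, -4)

d6 = 1
d7 = 18
d8 = 179/4
d9 = 13/4
d10 = -301/2
endpoint = (-181/2, -4)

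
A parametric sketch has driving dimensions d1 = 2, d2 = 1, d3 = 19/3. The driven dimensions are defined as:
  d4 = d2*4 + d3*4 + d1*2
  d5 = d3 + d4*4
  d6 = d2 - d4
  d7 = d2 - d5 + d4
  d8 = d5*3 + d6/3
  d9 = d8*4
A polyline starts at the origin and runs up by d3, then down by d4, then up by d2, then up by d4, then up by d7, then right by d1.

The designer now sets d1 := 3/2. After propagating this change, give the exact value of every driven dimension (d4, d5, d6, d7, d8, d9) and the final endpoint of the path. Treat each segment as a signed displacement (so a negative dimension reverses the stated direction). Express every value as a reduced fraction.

d4 = 97/3
d5 = 407/3
d6 = -94/3
d7 = -307/3
d8 = 3569/9
d9 = 14276/9
endpoint = (3/2, -95)

Apply edit: d1 := 3/2
  d4 = d2*4 + d3*4 + d1*2 = 97/3
  d5 = d3 + d4*4 = 407/3
  d6 = d2 - d4 = -94/3
  d7 = d2 - d5 + d4 = -307/3
  d8 = d5*3 + d6/3 = 3569/9
  d9 = d8*4 = 14276/9
Walk from origin (0, 0):
  seg 1: up by d3 = 19/3 → (0, 19/3)
  seg 2: down by d4 = 97/3 → (0, -26)
  seg 3: up by d2 = 1 → (0, -25)
  seg 4: up by d4 = 97/3 → (0, 22/3)
  seg 5: up by d7 = -307/3 → (0, -95)
  seg 6: right by d1 = 3/2 → (3/2, -95)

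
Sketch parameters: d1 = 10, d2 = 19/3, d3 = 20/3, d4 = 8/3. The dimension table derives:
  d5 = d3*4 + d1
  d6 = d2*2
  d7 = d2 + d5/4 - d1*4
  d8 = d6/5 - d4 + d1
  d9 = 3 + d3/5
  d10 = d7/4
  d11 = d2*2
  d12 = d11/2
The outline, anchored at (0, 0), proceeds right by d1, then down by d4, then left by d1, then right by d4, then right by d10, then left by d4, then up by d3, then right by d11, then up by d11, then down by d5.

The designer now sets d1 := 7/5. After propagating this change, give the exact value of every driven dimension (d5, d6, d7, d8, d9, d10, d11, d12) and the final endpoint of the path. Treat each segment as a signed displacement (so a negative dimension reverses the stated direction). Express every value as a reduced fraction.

Apply edit: d1 := 7/5
  d5 = d3*4 + d1 = 421/15
  d6 = d2*2 = 38/3
  d7 = d2 + d5/4 - d1*4 = 31/4
  d8 = d6/5 - d4 + d1 = 19/15
  d9 = 3 + d3/5 = 13/3
  d10 = d7/4 = 31/16
  d11 = d2*2 = 38/3
  d12 = d11/2 = 19/3
Walk from origin (0, 0):
  seg 1: right by d1 = 7/5 → (7/5, 0)
  seg 2: down by d4 = 8/3 → (7/5, -8/3)
  seg 3: left by d1 = 7/5 → (0, -8/3)
  seg 4: right by d4 = 8/3 → (8/3, -8/3)
  seg 5: right by d10 = 31/16 → (221/48, -8/3)
  seg 6: left by d4 = 8/3 → (31/16, -8/3)
  seg 7: up by d3 = 20/3 → (31/16, 4)
  seg 8: right by d11 = 38/3 → (701/48, 4)
  seg 9: up by d11 = 38/3 → (701/48, 50/3)
  seg 10: down by d5 = 421/15 → (701/48, -57/5)

d5 = 421/15
d6 = 38/3
d7 = 31/4
d8 = 19/15
d9 = 13/3
d10 = 31/16
d11 = 38/3
d12 = 19/3
endpoint = (701/48, -57/5)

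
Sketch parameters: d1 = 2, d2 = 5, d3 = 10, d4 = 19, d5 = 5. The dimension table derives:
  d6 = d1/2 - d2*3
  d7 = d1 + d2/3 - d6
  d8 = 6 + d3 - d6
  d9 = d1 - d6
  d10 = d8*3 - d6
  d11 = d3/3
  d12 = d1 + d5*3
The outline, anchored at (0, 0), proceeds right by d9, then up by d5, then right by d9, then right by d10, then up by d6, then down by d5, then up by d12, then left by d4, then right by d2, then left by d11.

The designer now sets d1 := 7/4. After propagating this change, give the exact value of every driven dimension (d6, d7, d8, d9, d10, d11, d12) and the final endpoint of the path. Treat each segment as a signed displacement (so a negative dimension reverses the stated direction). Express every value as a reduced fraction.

d6 = -113/8
d7 = 421/24
d8 = 241/8
d9 = 127/8
d10 = 209/2
d11 = 10/3
d12 = 67/4
endpoint = (1427/12, 21/8)

Apply edit: d1 := 7/4
  d6 = d1/2 - d2*3 = -113/8
  d7 = d1 + d2/3 - d6 = 421/24
  d8 = 6 + d3 - d6 = 241/8
  d9 = d1 - d6 = 127/8
  d10 = d8*3 - d6 = 209/2
  d11 = d3/3 = 10/3
  d12 = d1 + d5*3 = 67/4
Walk from origin (0, 0):
  seg 1: right by d9 = 127/8 → (127/8, 0)
  seg 2: up by d5 = 5 → (127/8, 5)
  seg 3: right by d9 = 127/8 → (127/4, 5)
  seg 4: right by d10 = 209/2 → (545/4, 5)
  seg 5: up by d6 = -113/8 → (545/4, -73/8)
  seg 6: down by d5 = 5 → (545/4, -113/8)
  seg 7: up by d12 = 67/4 → (545/4, 21/8)
  seg 8: left by d4 = 19 → (469/4, 21/8)
  seg 9: right by d2 = 5 → (489/4, 21/8)
  seg 10: left by d11 = 10/3 → (1427/12, 21/8)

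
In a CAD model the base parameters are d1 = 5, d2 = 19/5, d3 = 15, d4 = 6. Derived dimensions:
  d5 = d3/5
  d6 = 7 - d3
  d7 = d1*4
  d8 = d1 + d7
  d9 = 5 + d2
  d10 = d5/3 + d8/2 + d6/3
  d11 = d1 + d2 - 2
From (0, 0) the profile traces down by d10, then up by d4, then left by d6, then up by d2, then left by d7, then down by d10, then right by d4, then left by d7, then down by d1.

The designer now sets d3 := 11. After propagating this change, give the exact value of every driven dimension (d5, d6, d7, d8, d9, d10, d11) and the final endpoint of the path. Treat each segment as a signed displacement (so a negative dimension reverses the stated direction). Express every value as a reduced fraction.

d5 = 11/5
d6 = -4
d7 = 20
d8 = 25
d9 = 44/5
d10 = 119/10
d11 = 34/5
endpoint = (-30, -19)

Apply edit: d3 := 11
  d5 = d3/5 = 11/5
  d6 = 7 - d3 = -4
  d7 = d1*4 = 20
  d8 = d1 + d7 = 25
  d9 = 5 + d2 = 44/5
  d10 = d5/3 + d8/2 + d6/3 = 119/10
  d11 = d1 + d2 - 2 = 34/5
Walk from origin (0, 0):
  seg 1: down by d10 = 119/10 → (0, -119/10)
  seg 2: up by d4 = 6 → (0, -59/10)
  seg 3: left by d6 = -4 → (4, -59/10)
  seg 4: up by d2 = 19/5 → (4, -21/10)
  seg 5: left by d7 = 20 → (-16, -21/10)
  seg 6: down by d10 = 119/10 → (-16, -14)
  seg 7: right by d4 = 6 → (-10, -14)
  seg 8: left by d7 = 20 → (-30, -14)
  seg 9: down by d1 = 5 → (-30, -19)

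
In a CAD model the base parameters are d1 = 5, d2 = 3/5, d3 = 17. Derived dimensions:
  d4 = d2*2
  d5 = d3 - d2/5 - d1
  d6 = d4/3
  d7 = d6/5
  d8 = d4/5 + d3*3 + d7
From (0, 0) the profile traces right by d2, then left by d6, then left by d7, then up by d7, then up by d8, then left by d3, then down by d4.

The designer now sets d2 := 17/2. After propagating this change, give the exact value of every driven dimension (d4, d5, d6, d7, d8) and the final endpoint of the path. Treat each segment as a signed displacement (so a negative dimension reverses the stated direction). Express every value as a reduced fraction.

d4 = 17
d5 = 103/10
d6 = 17/3
d7 = 17/15
d8 = 833/15
endpoint = (-153/10, 119/3)

Apply edit: d2 := 17/2
  d4 = d2*2 = 17
  d5 = d3 - d2/5 - d1 = 103/10
  d6 = d4/3 = 17/3
  d7 = d6/5 = 17/15
  d8 = d4/5 + d3*3 + d7 = 833/15
Walk from origin (0, 0):
  seg 1: right by d2 = 17/2 → (17/2, 0)
  seg 2: left by d6 = 17/3 → (17/6, 0)
  seg 3: left by d7 = 17/15 → (17/10, 0)
  seg 4: up by d7 = 17/15 → (17/10, 17/15)
  seg 5: up by d8 = 833/15 → (17/10, 170/3)
  seg 6: left by d3 = 17 → (-153/10, 170/3)
  seg 7: down by d4 = 17 → (-153/10, 119/3)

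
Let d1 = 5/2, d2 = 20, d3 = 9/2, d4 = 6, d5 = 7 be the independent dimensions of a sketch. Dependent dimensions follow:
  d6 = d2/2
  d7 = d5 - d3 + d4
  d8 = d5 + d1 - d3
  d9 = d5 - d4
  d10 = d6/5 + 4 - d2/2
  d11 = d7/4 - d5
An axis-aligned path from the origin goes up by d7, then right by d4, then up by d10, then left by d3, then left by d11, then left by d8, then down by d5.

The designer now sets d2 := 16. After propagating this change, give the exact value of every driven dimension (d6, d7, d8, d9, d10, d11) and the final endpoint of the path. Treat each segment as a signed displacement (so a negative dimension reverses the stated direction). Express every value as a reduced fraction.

d6 = 8
d7 = 17/2
d8 = 5
d9 = 1
d10 = -12/5
d11 = -39/8
endpoint = (11/8, -9/10)

Apply edit: d2 := 16
  d6 = d2/2 = 8
  d7 = d5 - d3 + d4 = 17/2
  d8 = d5 + d1 - d3 = 5
  d9 = d5 - d4 = 1
  d10 = d6/5 + 4 - d2/2 = -12/5
  d11 = d7/4 - d5 = -39/8
Walk from origin (0, 0):
  seg 1: up by d7 = 17/2 → (0, 17/2)
  seg 2: right by d4 = 6 → (6, 17/2)
  seg 3: up by d10 = -12/5 → (6, 61/10)
  seg 4: left by d3 = 9/2 → (3/2, 61/10)
  seg 5: left by d11 = -39/8 → (51/8, 61/10)
  seg 6: left by d8 = 5 → (11/8, 61/10)
  seg 7: down by d5 = 7 → (11/8, -9/10)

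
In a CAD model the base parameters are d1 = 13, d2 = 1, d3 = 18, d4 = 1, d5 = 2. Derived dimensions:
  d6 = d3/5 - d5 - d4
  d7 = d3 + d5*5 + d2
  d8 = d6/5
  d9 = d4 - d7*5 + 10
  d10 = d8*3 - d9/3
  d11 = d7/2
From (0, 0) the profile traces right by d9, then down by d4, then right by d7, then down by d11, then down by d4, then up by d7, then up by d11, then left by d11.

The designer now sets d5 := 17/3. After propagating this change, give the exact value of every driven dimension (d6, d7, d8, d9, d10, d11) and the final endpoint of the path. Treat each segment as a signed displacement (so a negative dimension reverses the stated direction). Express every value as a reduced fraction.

d6 = -46/15
d7 = 142/3
d8 = -46/75
d9 = -677/3
d10 = 16511/225
d11 = 71/3
endpoint = (-202, 136/3)

Apply edit: d5 := 17/3
  d6 = d3/5 - d5 - d4 = -46/15
  d7 = d3 + d5*5 + d2 = 142/3
  d8 = d6/5 = -46/75
  d9 = d4 - d7*5 + 10 = -677/3
  d10 = d8*3 - d9/3 = 16511/225
  d11 = d7/2 = 71/3
Walk from origin (0, 0):
  seg 1: right by d9 = -677/3 → (-677/3, 0)
  seg 2: down by d4 = 1 → (-677/3, -1)
  seg 3: right by d7 = 142/3 → (-535/3, -1)
  seg 4: down by d11 = 71/3 → (-535/3, -74/3)
  seg 5: down by d4 = 1 → (-535/3, -77/3)
  seg 6: up by d7 = 142/3 → (-535/3, 65/3)
  seg 7: up by d11 = 71/3 → (-535/3, 136/3)
  seg 8: left by d11 = 71/3 → (-202, 136/3)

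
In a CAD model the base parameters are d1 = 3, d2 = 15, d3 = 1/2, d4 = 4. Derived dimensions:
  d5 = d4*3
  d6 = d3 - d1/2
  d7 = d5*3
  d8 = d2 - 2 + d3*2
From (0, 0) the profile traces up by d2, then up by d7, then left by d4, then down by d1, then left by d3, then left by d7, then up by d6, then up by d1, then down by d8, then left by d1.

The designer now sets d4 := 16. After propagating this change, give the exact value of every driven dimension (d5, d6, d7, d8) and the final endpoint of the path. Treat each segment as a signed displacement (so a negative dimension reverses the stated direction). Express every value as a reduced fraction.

d5 = 48
d6 = -1
d7 = 144
d8 = 14
endpoint = (-327/2, 144)

Apply edit: d4 := 16
  d5 = d4*3 = 48
  d6 = d3 - d1/2 = -1
  d7 = d5*3 = 144
  d8 = d2 - 2 + d3*2 = 14
Walk from origin (0, 0):
  seg 1: up by d2 = 15 → (0, 15)
  seg 2: up by d7 = 144 → (0, 159)
  seg 3: left by d4 = 16 → (-16, 159)
  seg 4: down by d1 = 3 → (-16, 156)
  seg 5: left by d3 = 1/2 → (-33/2, 156)
  seg 6: left by d7 = 144 → (-321/2, 156)
  seg 7: up by d6 = -1 → (-321/2, 155)
  seg 8: up by d1 = 3 → (-321/2, 158)
  seg 9: down by d8 = 14 → (-321/2, 144)
  seg 10: left by d1 = 3 → (-327/2, 144)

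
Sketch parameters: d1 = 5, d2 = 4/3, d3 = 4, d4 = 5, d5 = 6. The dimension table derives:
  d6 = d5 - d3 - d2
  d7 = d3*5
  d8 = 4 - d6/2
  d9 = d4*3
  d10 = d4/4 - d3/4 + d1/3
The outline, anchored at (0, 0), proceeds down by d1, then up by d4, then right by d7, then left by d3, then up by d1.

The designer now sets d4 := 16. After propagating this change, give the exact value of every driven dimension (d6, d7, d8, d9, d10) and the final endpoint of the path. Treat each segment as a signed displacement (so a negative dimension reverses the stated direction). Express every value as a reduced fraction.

d6 = 2/3
d7 = 20
d8 = 11/3
d9 = 48
d10 = 14/3
endpoint = (16, 16)

Apply edit: d4 := 16
  d6 = d5 - d3 - d2 = 2/3
  d7 = d3*5 = 20
  d8 = 4 - d6/2 = 11/3
  d9 = d4*3 = 48
  d10 = d4/4 - d3/4 + d1/3 = 14/3
Walk from origin (0, 0):
  seg 1: down by d1 = 5 → (0, -5)
  seg 2: up by d4 = 16 → (0, 11)
  seg 3: right by d7 = 20 → (20, 11)
  seg 4: left by d3 = 4 → (16, 11)
  seg 5: up by d1 = 5 → (16, 16)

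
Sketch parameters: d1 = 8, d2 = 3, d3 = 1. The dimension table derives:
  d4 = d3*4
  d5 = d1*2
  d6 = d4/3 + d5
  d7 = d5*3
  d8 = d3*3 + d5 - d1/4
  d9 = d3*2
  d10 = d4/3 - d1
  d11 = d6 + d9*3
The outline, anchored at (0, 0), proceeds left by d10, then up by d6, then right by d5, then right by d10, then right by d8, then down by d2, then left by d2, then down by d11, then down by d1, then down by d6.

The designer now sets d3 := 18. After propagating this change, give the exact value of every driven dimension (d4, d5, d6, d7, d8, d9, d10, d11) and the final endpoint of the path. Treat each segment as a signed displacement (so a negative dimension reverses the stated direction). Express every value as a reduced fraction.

Apply edit: d3 := 18
  d4 = d3*4 = 72
  d5 = d1*2 = 16
  d6 = d4/3 + d5 = 40
  d7 = d5*3 = 48
  d8 = d3*3 + d5 - d1/4 = 68
  d9 = d3*2 = 36
  d10 = d4/3 - d1 = 16
  d11 = d6 + d9*3 = 148
Walk from origin (0, 0):
  seg 1: left by d10 = 16 → (-16, 0)
  seg 2: up by d6 = 40 → (-16, 40)
  seg 3: right by d5 = 16 → (0, 40)
  seg 4: right by d10 = 16 → (16, 40)
  seg 5: right by d8 = 68 → (84, 40)
  seg 6: down by d2 = 3 → (84, 37)
  seg 7: left by d2 = 3 → (81, 37)
  seg 8: down by d11 = 148 → (81, -111)
  seg 9: down by d1 = 8 → (81, -119)
  seg 10: down by d6 = 40 → (81, -159)

d4 = 72
d5 = 16
d6 = 40
d7 = 48
d8 = 68
d9 = 36
d10 = 16
d11 = 148
endpoint = (81, -159)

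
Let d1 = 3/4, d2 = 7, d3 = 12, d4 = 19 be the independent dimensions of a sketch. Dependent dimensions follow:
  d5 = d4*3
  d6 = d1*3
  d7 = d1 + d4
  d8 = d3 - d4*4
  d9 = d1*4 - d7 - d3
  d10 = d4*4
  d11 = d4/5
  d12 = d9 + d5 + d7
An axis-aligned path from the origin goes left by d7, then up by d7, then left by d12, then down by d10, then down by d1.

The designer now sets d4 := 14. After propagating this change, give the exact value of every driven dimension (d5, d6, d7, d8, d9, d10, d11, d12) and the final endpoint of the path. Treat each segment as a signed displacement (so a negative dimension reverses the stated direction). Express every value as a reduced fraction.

Apply edit: d4 := 14
  d5 = d4*3 = 42
  d6 = d1*3 = 9/4
  d7 = d1 + d4 = 59/4
  d8 = d3 - d4*4 = -44
  d9 = d1*4 - d7 - d3 = -95/4
  d10 = d4*4 = 56
  d11 = d4/5 = 14/5
  d12 = d9 + d5 + d7 = 33
Walk from origin (0, 0):
  seg 1: left by d7 = 59/4 → (-59/4, 0)
  seg 2: up by d7 = 59/4 → (-59/4, 59/4)
  seg 3: left by d12 = 33 → (-191/4, 59/4)
  seg 4: down by d10 = 56 → (-191/4, -165/4)
  seg 5: down by d1 = 3/4 → (-191/4, -42)

d5 = 42
d6 = 9/4
d7 = 59/4
d8 = -44
d9 = -95/4
d10 = 56
d11 = 14/5
d12 = 33
endpoint = (-191/4, -42)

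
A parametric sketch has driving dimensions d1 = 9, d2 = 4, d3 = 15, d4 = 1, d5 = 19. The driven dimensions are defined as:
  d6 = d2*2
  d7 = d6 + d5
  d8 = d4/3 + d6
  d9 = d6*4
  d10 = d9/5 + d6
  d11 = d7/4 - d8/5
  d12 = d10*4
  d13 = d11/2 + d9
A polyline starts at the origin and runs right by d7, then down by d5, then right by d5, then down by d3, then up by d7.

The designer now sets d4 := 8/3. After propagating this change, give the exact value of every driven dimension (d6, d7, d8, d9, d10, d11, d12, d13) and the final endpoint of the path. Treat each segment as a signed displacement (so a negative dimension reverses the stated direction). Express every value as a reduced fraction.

Apply edit: d4 := 8/3
  d6 = d2*2 = 8
  d7 = d6 + d5 = 27
  d8 = d4/3 + d6 = 80/9
  d9 = d6*4 = 32
  d10 = d9/5 + d6 = 72/5
  d11 = d7/4 - d8/5 = 179/36
  d12 = d10*4 = 288/5
  d13 = d11/2 + d9 = 2483/72
Walk from origin (0, 0):
  seg 1: right by d7 = 27 → (27, 0)
  seg 2: down by d5 = 19 → (27, -19)
  seg 3: right by d5 = 19 → (46, -19)
  seg 4: down by d3 = 15 → (46, -34)
  seg 5: up by d7 = 27 → (46, -7)

d6 = 8
d7 = 27
d8 = 80/9
d9 = 32
d10 = 72/5
d11 = 179/36
d12 = 288/5
d13 = 2483/72
endpoint = (46, -7)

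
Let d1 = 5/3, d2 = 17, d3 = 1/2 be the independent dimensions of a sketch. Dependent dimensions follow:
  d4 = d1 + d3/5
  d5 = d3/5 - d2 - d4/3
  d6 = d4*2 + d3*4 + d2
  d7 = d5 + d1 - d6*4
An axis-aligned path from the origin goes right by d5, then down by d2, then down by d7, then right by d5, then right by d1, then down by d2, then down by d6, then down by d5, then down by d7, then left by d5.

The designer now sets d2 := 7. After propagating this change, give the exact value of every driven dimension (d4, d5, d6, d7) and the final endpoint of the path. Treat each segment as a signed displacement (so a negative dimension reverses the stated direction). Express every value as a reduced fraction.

Apply edit: d2 := 7
  d4 = d1 + d3/5 = 53/30
  d5 = d3/5 - d2 - d4/3 = -337/45
  d6 = d4*2 + d3*4 + d2 = 188/15
  d7 = d5 + d1 - d6*4 = -2518/45
Walk from origin (0, 0):
  seg 1: right by d5 = -337/45 → (-337/45, 0)
  seg 2: down by d2 = 7 → (-337/45, -7)
  seg 3: down by d7 = -2518/45 → (-337/45, 2203/45)
  seg 4: right by d5 = -337/45 → (-674/45, 2203/45)
  seg 5: right by d1 = 5/3 → (-599/45, 2203/45)
  seg 6: down by d2 = 7 → (-599/45, 1888/45)
  seg 7: down by d6 = 188/15 → (-599/45, 1324/45)
  seg 8: down by d5 = -337/45 → (-599/45, 1661/45)
  seg 9: down by d7 = -2518/45 → (-599/45, 1393/15)
  seg 10: left by d5 = -337/45 → (-262/45, 1393/15)

d4 = 53/30
d5 = -337/45
d6 = 188/15
d7 = -2518/45
endpoint = (-262/45, 1393/15)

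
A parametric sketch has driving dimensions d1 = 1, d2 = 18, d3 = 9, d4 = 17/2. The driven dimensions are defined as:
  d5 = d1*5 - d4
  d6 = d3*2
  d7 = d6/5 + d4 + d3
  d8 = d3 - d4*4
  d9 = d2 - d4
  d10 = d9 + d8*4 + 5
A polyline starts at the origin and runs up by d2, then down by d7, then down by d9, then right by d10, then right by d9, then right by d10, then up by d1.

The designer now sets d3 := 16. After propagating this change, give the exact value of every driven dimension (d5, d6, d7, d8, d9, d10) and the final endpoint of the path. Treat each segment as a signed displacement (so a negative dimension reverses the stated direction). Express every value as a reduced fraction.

Apply edit: d3 := 16
  d5 = d1*5 - d4 = -7/2
  d6 = d3*2 = 32
  d7 = d6/5 + d4 + d3 = 309/10
  d8 = d3 - d4*4 = -18
  d9 = d2 - d4 = 19/2
  d10 = d9 + d8*4 + 5 = -115/2
Walk from origin (0, 0):
  seg 1: up by d2 = 18 → (0, 18)
  seg 2: down by d7 = 309/10 → (0, -129/10)
  seg 3: down by d9 = 19/2 → (0, -112/5)
  seg 4: right by d10 = -115/2 → (-115/2, -112/5)
  seg 5: right by d9 = 19/2 → (-48, -112/5)
  seg 6: right by d10 = -115/2 → (-211/2, -112/5)
  seg 7: up by d1 = 1 → (-211/2, -107/5)

d5 = -7/2
d6 = 32
d7 = 309/10
d8 = -18
d9 = 19/2
d10 = -115/2
endpoint = (-211/2, -107/5)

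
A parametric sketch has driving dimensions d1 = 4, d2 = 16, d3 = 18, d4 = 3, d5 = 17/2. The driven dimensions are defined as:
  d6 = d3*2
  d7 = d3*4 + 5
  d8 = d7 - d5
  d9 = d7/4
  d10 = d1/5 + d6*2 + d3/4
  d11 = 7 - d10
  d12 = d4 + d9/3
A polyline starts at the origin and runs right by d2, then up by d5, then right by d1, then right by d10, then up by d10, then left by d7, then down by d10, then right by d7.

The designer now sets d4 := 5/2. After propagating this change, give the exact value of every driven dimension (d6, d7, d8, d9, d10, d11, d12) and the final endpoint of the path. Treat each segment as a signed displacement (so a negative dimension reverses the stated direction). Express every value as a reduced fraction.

Apply edit: d4 := 5/2
  d6 = d3*2 = 36
  d7 = d3*4 + 5 = 77
  d8 = d7 - d5 = 137/2
  d9 = d7/4 = 77/4
  d10 = d1/5 + d6*2 + d3/4 = 773/10
  d11 = 7 - d10 = -703/10
  d12 = d4 + d9/3 = 107/12
Walk from origin (0, 0):
  seg 1: right by d2 = 16 → (16, 0)
  seg 2: up by d5 = 17/2 → (16, 17/2)
  seg 3: right by d1 = 4 → (20, 17/2)
  seg 4: right by d10 = 773/10 → (973/10, 17/2)
  seg 5: up by d10 = 773/10 → (973/10, 429/5)
  seg 6: left by d7 = 77 → (203/10, 429/5)
  seg 7: down by d10 = 773/10 → (203/10, 17/2)
  seg 8: right by d7 = 77 → (973/10, 17/2)

d6 = 36
d7 = 77
d8 = 137/2
d9 = 77/4
d10 = 773/10
d11 = -703/10
d12 = 107/12
endpoint = (973/10, 17/2)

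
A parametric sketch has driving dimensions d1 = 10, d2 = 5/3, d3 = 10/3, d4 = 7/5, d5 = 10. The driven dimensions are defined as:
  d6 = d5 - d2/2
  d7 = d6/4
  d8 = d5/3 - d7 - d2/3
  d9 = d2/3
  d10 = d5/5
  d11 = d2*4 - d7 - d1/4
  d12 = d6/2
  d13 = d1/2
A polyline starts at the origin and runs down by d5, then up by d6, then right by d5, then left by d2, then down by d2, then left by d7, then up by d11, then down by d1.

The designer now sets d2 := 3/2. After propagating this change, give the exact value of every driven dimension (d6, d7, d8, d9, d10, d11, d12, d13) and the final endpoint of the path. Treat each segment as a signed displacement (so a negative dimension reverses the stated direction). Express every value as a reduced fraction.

d6 = 37/4
d7 = 37/16
d8 = 25/48
d9 = 1/2
d10 = 2
d11 = 19/16
d12 = 37/8
d13 = 5
endpoint = (99/16, -177/16)

Apply edit: d2 := 3/2
  d6 = d5 - d2/2 = 37/4
  d7 = d6/4 = 37/16
  d8 = d5/3 - d7 - d2/3 = 25/48
  d9 = d2/3 = 1/2
  d10 = d5/5 = 2
  d11 = d2*4 - d7 - d1/4 = 19/16
  d12 = d6/2 = 37/8
  d13 = d1/2 = 5
Walk from origin (0, 0):
  seg 1: down by d5 = 10 → (0, -10)
  seg 2: up by d6 = 37/4 → (0, -3/4)
  seg 3: right by d5 = 10 → (10, -3/4)
  seg 4: left by d2 = 3/2 → (17/2, -3/4)
  seg 5: down by d2 = 3/2 → (17/2, -9/4)
  seg 6: left by d7 = 37/16 → (99/16, -9/4)
  seg 7: up by d11 = 19/16 → (99/16, -17/16)
  seg 8: down by d1 = 10 → (99/16, -177/16)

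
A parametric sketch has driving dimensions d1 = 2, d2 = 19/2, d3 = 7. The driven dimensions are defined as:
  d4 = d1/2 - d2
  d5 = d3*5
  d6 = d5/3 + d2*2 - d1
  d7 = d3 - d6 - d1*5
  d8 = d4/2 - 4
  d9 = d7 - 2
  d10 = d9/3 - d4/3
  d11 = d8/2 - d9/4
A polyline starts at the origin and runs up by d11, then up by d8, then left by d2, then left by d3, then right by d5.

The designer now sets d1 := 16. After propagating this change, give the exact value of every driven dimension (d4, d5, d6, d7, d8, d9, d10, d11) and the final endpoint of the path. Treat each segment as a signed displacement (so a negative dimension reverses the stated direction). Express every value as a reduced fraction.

Apply edit: d1 := 16
  d4 = d1/2 - d2 = -3/2
  d5 = d3*5 = 35
  d6 = d5/3 + d2*2 - d1 = 44/3
  d7 = d3 - d6 - d1*5 = -263/3
  d8 = d4/2 - 4 = -19/4
  d9 = d7 - 2 = -269/3
  d10 = d9/3 - d4/3 = -529/18
  d11 = d8/2 - d9/4 = 481/24
Walk from origin (0, 0):
  seg 1: up by d11 = 481/24 → (0, 481/24)
  seg 2: up by d8 = -19/4 → (0, 367/24)
  seg 3: left by d2 = 19/2 → (-19/2, 367/24)
  seg 4: left by d3 = 7 → (-33/2, 367/24)
  seg 5: right by d5 = 35 → (37/2, 367/24)

d4 = -3/2
d5 = 35
d6 = 44/3
d7 = -263/3
d8 = -19/4
d9 = -269/3
d10 = -529/18
d11 = 481/24
endpoint = (37/2, 367/24)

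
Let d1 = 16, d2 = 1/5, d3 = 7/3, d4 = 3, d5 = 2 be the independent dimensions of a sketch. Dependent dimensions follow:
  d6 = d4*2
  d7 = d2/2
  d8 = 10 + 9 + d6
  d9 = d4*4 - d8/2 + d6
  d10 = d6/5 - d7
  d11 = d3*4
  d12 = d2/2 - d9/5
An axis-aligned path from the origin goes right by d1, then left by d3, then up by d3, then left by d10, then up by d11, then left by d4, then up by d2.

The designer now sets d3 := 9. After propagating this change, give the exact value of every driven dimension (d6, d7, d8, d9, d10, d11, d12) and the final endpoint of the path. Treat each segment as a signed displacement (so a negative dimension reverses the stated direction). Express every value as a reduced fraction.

d6 = 6
d7 = 1/10
d8 = 25
d9 = 11/2
d10 = 11/10
d11 = 36
d12 = -1
endpoint = (29/10, 226/5)

Apply edit: d3 := 9
  d6 = d4*2 = 6
  d7 = d2/2 = 1/10
  d8 = 10 + 9 + d6 = 25
  d9 = d4*4 - d8/2 + d6 = 11/2
  d10 = d6/5 - d7 = 11/10
  d11 = d3*4 = 36
  d12 = d2/2 - d9/5 = -1
Walk from origin (0, 0):
  seg 1: right by d1 = 16 → (16, 0)
  seg 2: left by d3 = 9 → (7, 0)
  seg 3: up by d3 = 9 → (7, 9)
  seg 4: left by d10 = 11/10 → (59/10, 9)
  seg 5: up by d11 = 36 → (59/10, 45)
  seg 6: left by d4 = 3 → (29/10, 45)
  seg 7: up by d2 = 1/5 → (29/10, 226/5)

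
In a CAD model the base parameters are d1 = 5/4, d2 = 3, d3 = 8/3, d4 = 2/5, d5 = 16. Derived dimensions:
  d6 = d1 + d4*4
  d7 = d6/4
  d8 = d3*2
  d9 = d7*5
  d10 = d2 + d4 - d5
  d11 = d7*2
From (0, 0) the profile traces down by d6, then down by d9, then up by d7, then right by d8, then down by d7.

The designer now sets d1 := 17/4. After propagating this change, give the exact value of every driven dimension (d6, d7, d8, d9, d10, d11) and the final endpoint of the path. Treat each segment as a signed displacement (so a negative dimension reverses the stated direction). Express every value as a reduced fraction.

d6 = 117/20
d7 = 117/80
d8 = 16/3
d9 = 117/16
d10 = -63/5
d11 = 117/40
endpoint = (16/3, -1053/80)

Apply edit: d1 := 17/4
  d6 = d1 + d4*4 = 117/20
  d7 = d6/4 = 117/80
  d8 = d3*2 = 16/3
  d9 = d7*5 = 117/16
  d10 = d2 + d4 - d5 = -63/5
  d11 = d7*2 = 117/40
Walk from origin (0, 0):
  seg 1: down by d6 = 117/20 → (0, -117/20)
  seg 2: down by d9 = 117/16 → (0, -1053/80)
  seg 3: up by d7 = 117/80 → (0, -117/10)
  seg 4: right by d8 = 16/3 → (16/3, -117/10)
  seg 5: down by d7 = 117/80 → (16/3, -1053/80)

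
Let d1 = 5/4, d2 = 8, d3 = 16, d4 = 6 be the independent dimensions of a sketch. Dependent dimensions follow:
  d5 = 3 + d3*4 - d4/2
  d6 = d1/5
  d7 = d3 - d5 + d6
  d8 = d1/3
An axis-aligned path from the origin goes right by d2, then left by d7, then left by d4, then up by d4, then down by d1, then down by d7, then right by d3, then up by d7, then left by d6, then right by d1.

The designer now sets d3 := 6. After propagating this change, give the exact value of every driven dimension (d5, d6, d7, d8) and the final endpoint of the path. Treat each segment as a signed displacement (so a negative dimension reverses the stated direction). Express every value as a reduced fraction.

d5 = 24
d6 = 1/4
d7 = -71/4
d8 = 5/12
endpoint = (107/4, 19/4)

Apply edit: d3 := 6
  d5 = 3 + d3*4 - d4/2 = 24
  d6 = d1/5 = 1/4
  d7 = d3 - d5 + d6 = -71/4
  d8 = d1/3 = 5/12
Walk from origin (0, 0):
  seg 1: right by d2 = 8 → (8, 0)
  seg 2: left by d7 = -71/4 → (103/4, 0)
  seg 3: left by d4 = 6 → (79/4, 0)
  seg 4: up by d4 = 6 → (79/4, 6)
  seg 5: down by d1 = 5/4 → (79/4, 19/4)
  seg 6: down by d7 = -71/4 → (79/4, 45/2)
  seg 7: right by d3 = 6 → (103/4, 45/2)
  seg 8: up by d7 = -71/4 → (103/4, 19/4)
  seg 9: left by d6 = 1/4 → (51/2, 19/4)
  seg 10: right by d1 = 5/4 → (107/4, 19/4)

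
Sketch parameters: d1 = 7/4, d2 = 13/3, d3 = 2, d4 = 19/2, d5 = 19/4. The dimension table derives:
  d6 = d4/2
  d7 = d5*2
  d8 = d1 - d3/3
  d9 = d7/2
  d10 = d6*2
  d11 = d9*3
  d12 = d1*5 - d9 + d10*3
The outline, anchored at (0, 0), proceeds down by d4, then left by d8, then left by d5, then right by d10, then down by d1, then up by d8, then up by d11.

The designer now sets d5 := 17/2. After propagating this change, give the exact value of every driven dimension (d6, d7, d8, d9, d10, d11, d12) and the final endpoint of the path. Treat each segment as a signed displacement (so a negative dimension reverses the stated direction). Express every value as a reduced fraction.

Apply edit: d5 := 17/2
  d6 = d4/2 = 19/4
  d7 = d5*2 = 17
  d8 = d1 - d3/3 = 13/12
  d9 = d7/2 = 17/2
  d10 = d6*2 = 19/2
  d11 = d9*3 = 51/2
  d12 = d1*5 - d9 + d10*3 = 115/4
Walk from origin (0, 0):
  seg 1: down by d4 = 19/2 → (0, -19/2)
  seg 2: left by d8 = 13/12 → (-13/12, -19/2)
  seg 3: left by d5 = 17/2 → (-115/12, -19/2)
  seg 4: right by d10 = 19/2 → (-1/12, -19/2)
  seg 5: down by d1 = 7/4 → (-1/12, -45/4)
  seg 6: up by d8 = 13/12 → (-1/12, -61/6)
  seg 7: up by d11 = 51/2 → (-1/12, 46/3)

d6 = 19/4
d7 = 17
d8 = 13/12
d9 = 17/2
d10 = 19/2
d11 = 51/2
d12 = 115/4
endpoint = (-1/12, 46/3)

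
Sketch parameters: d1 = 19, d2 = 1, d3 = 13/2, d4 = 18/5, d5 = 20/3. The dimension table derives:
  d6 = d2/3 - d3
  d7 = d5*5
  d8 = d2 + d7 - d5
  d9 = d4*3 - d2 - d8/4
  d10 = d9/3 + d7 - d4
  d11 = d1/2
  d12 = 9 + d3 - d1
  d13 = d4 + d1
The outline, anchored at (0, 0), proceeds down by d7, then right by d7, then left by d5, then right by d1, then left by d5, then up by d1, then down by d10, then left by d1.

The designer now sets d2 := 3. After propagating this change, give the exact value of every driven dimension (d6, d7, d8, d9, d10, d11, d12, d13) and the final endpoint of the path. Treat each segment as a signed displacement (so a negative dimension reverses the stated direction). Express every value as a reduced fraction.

d6 = -11/2
d7 = 100/3
d8 = 89/3
d9 = 23/60
d10 = 1075/36
d11 = 19/2
d12 = -7/2
d13 = 113/5
endpoint = (20, -1591/36)

Apply edit: d2 := 3
  d6 = d2/3 - d3 = -11/2
  d7 = d5*5 = 100/3
  d8 = d2 + d7 - d5 = 89/3
  d9 = d4*3 - d2 - d8/4 = 23/60
  d10 = d9/3 + d7 - d4 = 1075/36
  d11 = d1/2 = 19/2
  d12 = 9 + d3 - d1 = -7/2
  d13 = d4 + d1 = 113/5
Walk from origin (0, 0):
  seg 1: down by d7 = 100/3 → (0, -100/3)
  seg 2: right by d7 = 100/3 → (100/3, -100/3)
  seg 3: left by d5 = 20/3 → (80/3, -100/3)
  seg 4: right by d1 = 19 → (137/3, -100/3)
  seg 5: left by d5 = 20/3 → (39, -100/3)
  seg 6: up by d1 = 19 → (39, -43/3)
  seg 7: down by d10 = 1075/36 → (39, -1591/36)
  seg 8: left by d1 = 19 → (20, -1591/36)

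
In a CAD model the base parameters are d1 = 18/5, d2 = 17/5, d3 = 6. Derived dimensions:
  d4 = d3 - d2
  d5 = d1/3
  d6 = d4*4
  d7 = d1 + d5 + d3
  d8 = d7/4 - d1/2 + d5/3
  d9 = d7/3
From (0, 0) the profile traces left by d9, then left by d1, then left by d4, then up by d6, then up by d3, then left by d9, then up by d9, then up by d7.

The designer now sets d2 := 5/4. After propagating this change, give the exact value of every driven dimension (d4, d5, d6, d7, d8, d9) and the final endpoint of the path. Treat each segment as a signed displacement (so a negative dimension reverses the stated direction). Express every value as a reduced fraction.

Apply edit: d2 := 5/4
  d4 = d3 - d2 = 19/4
  d5 = d1/3 = 6/5
  d6 = d4*4 = 19
  d7 = d1 + d5 + d3 = 54/5
  d8 = d7/4 - d1/2 + d5/3 = 13/10
  d9 = d7/3 = 18/5
Walk from origin (0, 0):
  seg 1: left by d9 = 18/5 → (-18/5, 0)
  seg 2: left by d1 = 18/5 → (-36/5, 0)
  seg 3: left by d4 = 19/4 → (-239/20, 0)
  seg 4: up by d6 = 19 → (-239/20, 19)
  seg 5: up by d3 = 6 → (-239/20, 25)
  seg 6: left by d9 = 18/5 → (-311/20, 25)
  seg 7: up by d9 = 18/5 → (-311/20, 143/5)
  seg 8: up by d7 = 54/5 → (-311/20, 197/5)

d4 = 19/4
d5 = 6/5
d6 = 19
d7 = 54/5
d8 = 13/10
d9 = 18/5
endpoint = (-311/20, 197/5)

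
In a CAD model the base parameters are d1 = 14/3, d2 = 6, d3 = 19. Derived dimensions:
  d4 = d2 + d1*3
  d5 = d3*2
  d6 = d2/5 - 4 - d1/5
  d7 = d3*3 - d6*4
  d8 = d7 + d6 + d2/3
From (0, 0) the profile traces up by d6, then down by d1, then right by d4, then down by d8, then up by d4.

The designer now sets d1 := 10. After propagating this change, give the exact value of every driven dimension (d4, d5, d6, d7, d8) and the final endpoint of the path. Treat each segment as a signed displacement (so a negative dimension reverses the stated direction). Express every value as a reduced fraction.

Apply edit: d1 := 10
  d4 = d2 + d1*3 = 36
  d5 = d3*2 = 38
  d6 = d2/5 - 4 - d1/5 = -24/5
  d7 = d3*3 - d6*4 = 381/5
  d8 = d7 + d6 + d2/3 = 367/5
Walk from origin (0, 0):
  seg 1: up by d6 = -24/5 → (0, -24/5)
  seg 2: down by d1 = 10 → (0, -74/5)
  seg 3: right by d4 = 36 → (36, -74/5)
  seg 4: down by d8 = 367/5 → (36, -441/5)
  seg 5: up by d4 = 36 → (36, -261/5)

d4 = 36
d5 = 38
d6 = -24/5
d7 = 381/5
d8 = 367/5
endpoint = (36, -261/5)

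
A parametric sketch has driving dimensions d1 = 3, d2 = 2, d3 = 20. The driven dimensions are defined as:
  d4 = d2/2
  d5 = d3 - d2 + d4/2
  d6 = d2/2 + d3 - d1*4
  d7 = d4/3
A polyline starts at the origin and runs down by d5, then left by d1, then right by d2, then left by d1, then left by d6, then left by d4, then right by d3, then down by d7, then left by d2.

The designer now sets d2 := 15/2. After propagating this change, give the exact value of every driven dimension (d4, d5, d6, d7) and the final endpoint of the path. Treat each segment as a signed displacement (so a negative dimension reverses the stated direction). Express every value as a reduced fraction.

Apply edit: d2 := 15/2
  d4 = d2/2 = 15/4
  d5 = d3 - d2 + d4/2 = 115/8
  d6 = d2/2 + d3 - d1*4 = 47/4
  d7 = d4/3 = 5/4
Walk from origin (0, 0):
  seg 1: down by d5 = 115/8 → (0, -115/8)
  seg 2: left by d1 = 3 → (-3, -115/8)
  seg 3: right by d2 = 15/2 → (9/2, -115/8)
  seg 4: left by d1 = 3 → (3/2, -115/8)
  seg 5: left by d6 = 47/4 → (-41/4, -115/8)
  seg 6: left by d4 = 15/4 → (-14, -115/8)
  seg 7: right by d3 = 20 → (6, -115/8)
  seg 8: down by d7 = 5/4 → (6, -125/8)
  seg 9: left by d2 = 15/2 → (-3/2, -125/8)

d4 = 15/4
d5 = 115/8
d6 = 47/4
d7 = 5/4
endpoint = (-3/2, -125/8)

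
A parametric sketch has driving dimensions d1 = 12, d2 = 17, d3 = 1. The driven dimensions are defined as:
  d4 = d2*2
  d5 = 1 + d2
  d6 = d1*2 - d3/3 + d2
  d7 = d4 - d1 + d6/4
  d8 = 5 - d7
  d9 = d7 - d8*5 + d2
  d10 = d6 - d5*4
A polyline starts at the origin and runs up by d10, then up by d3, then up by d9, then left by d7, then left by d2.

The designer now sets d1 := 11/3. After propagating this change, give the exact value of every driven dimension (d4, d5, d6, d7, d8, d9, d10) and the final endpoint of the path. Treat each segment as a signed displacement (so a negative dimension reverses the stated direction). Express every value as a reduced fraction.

Apply edit: d1 := 11/3
  d4 = d2*2 = 34
  d5 = 1 + d2 = 18
  d6 = d1*2 - d3/3 + d2 = 24
  d7 = d4 - d1 + d6/4 = 109/3
  d8 = 5 - d7 = -94/3
  d9 = d7 - d8*5 + d2 = 210
  d10 = d6 - d5*4 = -48
Walk from origin (0, 0):
  seg 1: up by d10 = -48 → (0, -48)
  seg 2: up by d3 = 1 → (0, -47)
  seg 3: up by d9 = 210 → (0, 163)
  seg 4: left by d7 = 109/3 → (-109/3, 163)
  seg 5: left by d2 = 17 → (-160/3, 163)

d4 = 34
d5 = 18
d6 = 24
d7 = 109/3
d8 = -94/3
d9 = 210
d10 = -48
endpoint = (-160/3, 163)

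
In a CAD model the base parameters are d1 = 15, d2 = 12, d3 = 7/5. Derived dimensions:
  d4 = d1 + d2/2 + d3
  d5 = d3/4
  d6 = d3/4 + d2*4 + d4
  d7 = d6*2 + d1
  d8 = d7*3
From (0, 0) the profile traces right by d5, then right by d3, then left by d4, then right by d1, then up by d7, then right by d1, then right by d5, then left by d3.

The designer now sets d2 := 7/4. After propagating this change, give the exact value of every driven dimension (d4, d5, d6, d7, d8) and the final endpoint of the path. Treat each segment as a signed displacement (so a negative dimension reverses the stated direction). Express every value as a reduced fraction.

d4 = 691/40
d5 = 7/20
d6 = 197/8
d7 = 257/4
d8 = 771/4
endpoint = (537/40, 257/4)

Apply edit: d2 := 7/4
  d4 = d1 + d2/2 + d3 = 691/40
  d5 = d3/4 = 7/20
  d6 = d3/4 + d2*4 + d4 = 197/8
  d7 = d6*2 + d1 = 257/4
  d8 = d7*3 = 771/4
Walk from origin (0, 0):
  seg 1: right by d5 = 7/20 → (7/20, 0)
  seg 2: right by d3 = 7/5 → (7/4, 0)
  seg 3: left by d4 = 691/40 → (-621/40, 0)
  seg 4: right by d1 = 15 → (-21/40, 0)
  seg 5: up by d7 = 257/4 → (-21/40, 257/4)
  seg 6: right by d1 = 15 → (579/40, 257/4)
  seg 7: right by d5 = 7/20 → (593/40, 257/4)
  seg 8: left by d3 = 7/5 → (537/40, 257/4)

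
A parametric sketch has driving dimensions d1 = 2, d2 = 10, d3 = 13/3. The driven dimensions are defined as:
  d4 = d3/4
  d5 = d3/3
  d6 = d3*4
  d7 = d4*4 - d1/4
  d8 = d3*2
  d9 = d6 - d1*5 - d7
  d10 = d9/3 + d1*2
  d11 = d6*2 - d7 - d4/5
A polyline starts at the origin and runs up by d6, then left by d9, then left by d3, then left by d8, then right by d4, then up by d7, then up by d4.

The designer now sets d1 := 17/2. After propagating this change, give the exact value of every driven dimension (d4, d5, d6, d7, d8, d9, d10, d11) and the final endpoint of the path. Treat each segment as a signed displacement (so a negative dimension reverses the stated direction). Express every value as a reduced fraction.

Apply edit: d1 := 17/2
  d4 = d3/4 = 13/12
  d5 = d3/3 = 13/9
  d6 = d3*4 = 52/3
  d7 = d4*4 - d1/4 = 53/24
  d8 = d3*2 = 26/3
  d9 = d6 - d1*5 - d7 = -219/8
  d10 = d9/3 + d1*2 = 63/8
  d11 = d6*2 - d7 - d4/5 = 3869/120
Walk from origin (0, 0):
  seg 1: up by d6 = 52/3 → (0, 52/3)
  seg 2: left by d9 = -219/8 → (219/8, 52/3)
  seg 3: left by d3 = 13/3 → (553/24, 52/3)
  seg 4: left by d8 = 26/3 → (115/8, 52/3)
  seg 5: right by d4 = 13/12 → (371/24, 52/3)
  seg 6: up by d7 = 53/24 → (371/24, 469/24)
  seg 7: up by d4 = 13/12 → (371/24, 165/8)

d4 = 13/12
d5 = 13/9
d6 = 52/3
d7 = 53/24
d8 = 26/3
d9 = -219/8
d10 = 63/8
d11 = 3869/120
endpoint = (371/24, 165/8)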